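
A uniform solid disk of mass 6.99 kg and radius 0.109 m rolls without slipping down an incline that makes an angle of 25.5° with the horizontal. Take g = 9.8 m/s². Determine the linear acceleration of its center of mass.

a ≈ 2.81 m/s²

Translation along the incline: Mg sinθ − f = Ma.
Rotation about the center: fR = Iα with I = ½MR². No-slip gives a = αR, so f = (I/R²)a = (1/2)M a.
Substituting: Mg sinθ = (1 + 0.5000)Ma, so a = g sinθ/(1 + 0.5000) = (9.8) sin 25.5° / 1.500 = 2.813 m/s².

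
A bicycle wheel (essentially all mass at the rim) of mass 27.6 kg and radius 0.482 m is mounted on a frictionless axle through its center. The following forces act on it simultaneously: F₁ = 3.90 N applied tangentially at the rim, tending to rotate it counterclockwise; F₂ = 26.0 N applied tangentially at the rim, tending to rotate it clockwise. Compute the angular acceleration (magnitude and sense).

α ≈ 1.66 rad/s², clockwise

I = MR² = (27.6)(0.482)² = 6.412 kg·m².
Taking counterclockwise as positive: τ₁ = +(3.90)(0.482) = +1.880 N·m; τ₂ = −(26.0)(0.482) = −12.53 N·m.
Net torque τ = -10.65 N·m.
α = τ/I = -10.65/6.412 = -1.661 rad/s².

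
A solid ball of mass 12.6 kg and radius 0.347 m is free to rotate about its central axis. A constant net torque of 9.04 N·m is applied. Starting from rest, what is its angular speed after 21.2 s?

ω ≈ 316 rad/s

I = (2/5)MR² = (2/5)(12.6)(0.347)² = 0.6069 kg·m².
α = τ/I = 9.04/0.6069 = 14.90 rad/s².
ω = ω₀ + αt = 0 + (14.90)(21.2) = 315.8 rad/s.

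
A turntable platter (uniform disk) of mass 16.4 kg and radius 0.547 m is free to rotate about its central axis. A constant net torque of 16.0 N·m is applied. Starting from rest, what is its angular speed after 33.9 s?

ω ≈ 221 rad/s

I = ½MR² = (1/2)(16.4)(0.547)² = 2.454 kg·m².
α = τ/I = 16.0/2.454 = 6.521 rad/s².
ω = ω₀ + αt = 0 + (6.521)(33.9) = 221.1 rad/s.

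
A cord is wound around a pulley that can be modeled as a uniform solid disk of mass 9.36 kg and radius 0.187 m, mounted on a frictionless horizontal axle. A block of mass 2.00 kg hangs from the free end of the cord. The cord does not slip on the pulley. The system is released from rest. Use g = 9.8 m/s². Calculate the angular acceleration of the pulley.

α ≈ 15.7 rad/s²

I = ½MR² = (1/2)(9.36)(0.187)² = 0.1637 kg·m².
Block: mg − T = ma. Pulley: TR = Iα. No-slip: a = αR, so T = (I/R²)a = 4.680·a.
Then mg = (m + 4.680)a, so a = (2.00)(9.8)/(2.00 + 4.680) = 2.934 m/s².
α = a/R = 2.934/0.187 = 15.69 rad/s².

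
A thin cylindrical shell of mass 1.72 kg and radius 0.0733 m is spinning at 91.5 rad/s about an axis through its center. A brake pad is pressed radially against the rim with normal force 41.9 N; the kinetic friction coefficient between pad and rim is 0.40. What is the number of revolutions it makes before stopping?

I = MR² = (1.72)(0.0733)² = 0.009241 kg·m².
Friction force f = μN = (0.40)(41.9) = 16.76 N at the rim; torque magnitude τ = fR = 1.229 N·m, opposing ω.
|α| = τ/I = 1.229/0.009241 = 132.9 rad/s² (deceleration).
ω² = ω₀² − 2|α|θ with ω = 0 ⇒ θ = ω₀²/(2|α|) = 31.49 rad = 5.012 rev.

≈ 5.01 revolutions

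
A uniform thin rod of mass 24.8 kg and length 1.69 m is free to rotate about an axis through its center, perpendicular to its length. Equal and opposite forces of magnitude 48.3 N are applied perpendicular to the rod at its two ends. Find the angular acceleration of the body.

α ≈ 13.8 rad/s²

I = (1/12)ML² = (1/12)(24.8)(1.69)² = 5.903 kg·m².
The couple gives τ = F·(L/2) + F·(L/2) = F L = (48.3)(1.69) = 81.63 N·m.
From τ = Iα: α = 81.63/5.903 = 13.83 rad/s².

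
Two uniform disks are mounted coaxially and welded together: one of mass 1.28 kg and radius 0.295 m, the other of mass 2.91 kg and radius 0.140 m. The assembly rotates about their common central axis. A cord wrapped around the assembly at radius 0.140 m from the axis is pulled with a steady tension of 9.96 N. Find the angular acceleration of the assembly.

I = ½M₁R₁² + ½M₂R₂² = ½(1.28)(0.295)² + ½(2.91)(0.140)² = 0.08421 kg·m².
τ = F r = (9.96)(0.140) = 1.394 N·m.
α = τ/I = 1.394/0.08421 = 16.56 rad/s².

α ≈ 16.6 rad/s²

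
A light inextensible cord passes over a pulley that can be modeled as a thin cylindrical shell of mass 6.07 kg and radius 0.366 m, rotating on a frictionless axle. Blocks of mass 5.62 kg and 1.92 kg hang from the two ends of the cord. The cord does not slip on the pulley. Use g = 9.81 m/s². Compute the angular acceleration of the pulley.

α ≈ 7.29 rad/s²

I = MR² = (6.07)(0.366)² = 0.8131 kg·m².
Heavier block: m₁g − T₁ = m₁a. Lighter block: T₂ − m₂g = m₂a.
Pulley: (T₁ − T₂)R = Iα = I(a/R), so T₁ − T₂ = (I/R²)a = 1·M_p a = 6.070·a.
Adding the three: (m₁ − m₂)g = (m₁ + m₂ + 6.070)a, so a = (5.62 − 1.92)(9.81)/(5.62 + 1.92 + 6.070) = 2.667 m/s².
α = a/R = 2.667/0.366 = 7.287 rad/s².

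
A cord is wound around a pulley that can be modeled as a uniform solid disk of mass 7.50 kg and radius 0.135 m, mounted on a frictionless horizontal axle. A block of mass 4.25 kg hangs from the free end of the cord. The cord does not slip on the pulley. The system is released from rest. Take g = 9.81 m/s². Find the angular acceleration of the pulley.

I = ½MR² = (1/2)(7.50)(0.135)² = 0.06834 kg·m².
Block: mg − T = ma. Pulley: TR = Iα. No-slip: a = αR, so T = (I/R²)a = 3.750·a.
Then mg = (m + 3.750)a, so a = (4.25)(9.81)/(4.25 + 3.750) = 5.212 m/s².
α = a/R = 5.212/0.135 = 38.60 rad/s².

α ≈ 38.6 rad/s²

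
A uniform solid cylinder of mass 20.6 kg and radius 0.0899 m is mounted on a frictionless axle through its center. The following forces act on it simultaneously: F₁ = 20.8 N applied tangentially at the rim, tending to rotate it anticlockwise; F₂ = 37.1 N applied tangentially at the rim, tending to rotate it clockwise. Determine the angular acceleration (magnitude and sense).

I = ½MR² = (1/2)(20.6)(0.0899)² = 0.08324 kg·m².
Taking anticlockwise as positive: τ₁ = +(20.8)(0.0899) = +1.870 N·m; τ₂ = −(37.1)(0.0899) = −3.335 N·m.
Net torque τ = -1.465 N·m.
α = τ/I = -1.465/0.08324 = -17.60 rad/s².

α ≈ 17.6 rad/s², clockwise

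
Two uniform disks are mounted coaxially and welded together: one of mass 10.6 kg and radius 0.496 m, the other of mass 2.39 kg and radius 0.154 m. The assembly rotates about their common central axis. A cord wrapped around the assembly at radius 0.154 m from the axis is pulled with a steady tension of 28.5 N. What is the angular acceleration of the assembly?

α ≈ 3.29 rad/s²

I = ½M₁R₁² + ½M₂R₂² = ½(10.6)(0.496)² + ½(2.39)(0.154)² = 1.332 kg·m².
τ = F r = (28.5)(0.154) = 4.389 N·m.
α = τ/I = 4.389/1.332 = 3.294 rad/s².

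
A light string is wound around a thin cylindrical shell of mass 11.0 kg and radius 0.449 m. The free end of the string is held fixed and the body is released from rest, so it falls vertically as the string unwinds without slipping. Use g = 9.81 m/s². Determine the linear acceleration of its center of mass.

Translation: Mg − T = Ma. Rotation about the center: TR = Iα with I = MR².
With a = αR: T = (I/R²)a = M a, so Mg = (1 + 1.000)Ma.
a = g/(1 + 1.000) = 9.81/2.000 = 4.905 m/s².

a ≈ 4.91 m/s²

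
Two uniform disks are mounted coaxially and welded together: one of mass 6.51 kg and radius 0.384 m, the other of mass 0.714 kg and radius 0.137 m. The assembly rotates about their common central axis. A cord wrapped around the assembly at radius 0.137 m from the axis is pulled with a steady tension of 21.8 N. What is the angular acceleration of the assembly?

α ≈ 6.14 rad/s²

I = ½M₁R₁² + ½M₂R₂² = ½(6.51)(0.384)² + ½(0.714)(0.137)² = 0.4867 kg·m².
τ = F r = (21.8)(0.137) = 2.987 N·m.
α = τ/I = 2.987/0.4867 = 6.137 rad/s².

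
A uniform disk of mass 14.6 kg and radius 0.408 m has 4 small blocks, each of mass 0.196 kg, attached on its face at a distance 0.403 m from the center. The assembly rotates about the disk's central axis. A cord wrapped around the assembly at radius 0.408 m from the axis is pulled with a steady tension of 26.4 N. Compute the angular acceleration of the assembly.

α ≈ 8.02 rad/s²

I_disk = ½MR² = ½(14.6)(0.408)² = 1.215 kg·m².
I_blocks = 4·m·r² = 4(0.196)(0.403)² = 0.1273 kg·m².
Total I = 1.343 kg·m².
τ = F r = (26.4)(0.408) = 10.77 N·m.
α = τ/I = 10.77/1.343 = 8.023 rad/s².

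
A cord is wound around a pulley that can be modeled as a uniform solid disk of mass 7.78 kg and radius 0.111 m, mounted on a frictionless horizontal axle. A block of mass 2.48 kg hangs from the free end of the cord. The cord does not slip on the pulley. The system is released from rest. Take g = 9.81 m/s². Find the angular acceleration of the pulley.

α ≈ 34.4 rad/s²

I = ½MR² = (1/2)(7.78)(0.111)² = 0.04793 kg·m².
Block: mg − T = ma. Pulley: TR = Iα. No-slip: a = αR, so T = (I/R²)a = 3.890·a.
Then mg = (m + 3.890)a, so a = (2.48)(9.81)/(2.48 + 3.890) = 3.819 m/s².
α = a/R = 3.819/0.111 = 34.41 rad/s².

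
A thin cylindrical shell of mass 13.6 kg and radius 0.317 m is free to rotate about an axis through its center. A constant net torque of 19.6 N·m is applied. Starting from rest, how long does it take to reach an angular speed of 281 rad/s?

t ≈ 19.6 s

I = MR² = (13.6)(0.317)² = 1.367 kg·m².
α = τ/I = 19.6/1.367 = 14.34 rad/s².
ω = αt ⇒ t = ω/α = 281/14.34 = 19.59 s.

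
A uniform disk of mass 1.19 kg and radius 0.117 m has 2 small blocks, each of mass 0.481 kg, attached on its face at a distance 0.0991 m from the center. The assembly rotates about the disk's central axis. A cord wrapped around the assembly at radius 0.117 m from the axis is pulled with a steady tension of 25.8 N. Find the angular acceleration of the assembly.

α ≈ 172 rad/s²

I_disk = ½MR² = ½(1.19)(0.117)² = 0.008145 kg·m².
I_blocks = 2·m·r² = 2(0.481)(0.0991)² = 0.009448 kg·m².
Total I = 0.01759 kg·m².
τ = F r = (25.8)(0.117) = 3.019 N·m.
α = τ/I = 3.019/0.01759 = 171.6 rad/s².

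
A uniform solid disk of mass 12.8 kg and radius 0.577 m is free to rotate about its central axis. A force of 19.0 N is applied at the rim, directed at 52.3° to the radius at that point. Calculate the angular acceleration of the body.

I = ½MR² = (1/2)(12.8)(0.577)² = 2.131 kg·m².
Only the tangential component produces torque: τ = F R sinθ = (19.0)(0.577) sin 52.3° = 8.674 N·m.
From τ = Iα: α = 8.674/2.131 = 4.071 rad/s².

α ≈ 4.07 rad/s²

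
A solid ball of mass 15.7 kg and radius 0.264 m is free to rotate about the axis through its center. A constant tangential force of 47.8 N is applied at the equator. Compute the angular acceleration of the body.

I = (2/5)MR² = (2/5)(15.7)(0.264)² = 0.4377 kg·m².
τ = F R = (47.8)(0.264) = 12.62 N·m.
Newton's second law for rotation, τ = Iα, gives α = τ/I = 12.62/0.4377 = 28.83 rad/s².

α ≈ 28.8 rad/s²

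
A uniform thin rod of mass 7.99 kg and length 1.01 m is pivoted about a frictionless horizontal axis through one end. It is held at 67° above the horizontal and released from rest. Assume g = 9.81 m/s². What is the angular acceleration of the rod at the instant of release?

α ≈ 5.69 rad/s²

About the pivot, I = (1/3)ML² = (1/3)(7.99)(1.01)² = 2.717 kg·m².
The weight acts at the center, a distance L/2 = 0.5050 m from the pivot; τ = Mg(L/2) cos 67° = 15.47 N·m.
α = τ/I = 15.47/2.717 = 5.693 rad/s².
(Equivalently α = (3g/(2L)) cos 67° = 5.693 rad/s².)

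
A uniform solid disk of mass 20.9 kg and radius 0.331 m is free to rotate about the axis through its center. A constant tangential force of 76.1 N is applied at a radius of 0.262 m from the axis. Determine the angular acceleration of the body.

I = ½MR² = (1/2)(20.9)(0.331)² = 1.145 kg·m².
τ = F·r = (76.1)(0.262) = 19.94 N·m.
From τ = Iα: α = 19.94/1.145 = 17.41 rad/s².

α ≈ 17.4 rad/s²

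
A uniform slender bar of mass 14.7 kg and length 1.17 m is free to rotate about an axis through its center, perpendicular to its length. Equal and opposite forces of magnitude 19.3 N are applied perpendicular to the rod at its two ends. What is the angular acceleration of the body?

α ≈ 13.5 rad/s²

I = (1/12)ML² = (1/12)(14.7)(1.17)² = 1.677 kg·m².
The couple gives τ = F·(L/2) + F·(L/2) = F L = (19.3)(1.17) = 22.58 N·m.
Newton's second law for rotation, τ = Iα, gives α = τ/I = 22.58/1.677 = 13.47 rad/s².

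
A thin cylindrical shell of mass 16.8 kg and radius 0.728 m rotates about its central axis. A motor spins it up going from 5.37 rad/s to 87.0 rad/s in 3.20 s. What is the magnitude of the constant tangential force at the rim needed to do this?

I = MR² = (16.8)(0.728)² = 8.904 kg·m².
α = Δω/Δt = (87.0 − 5.37)/3.20 = 25.51 rad/s².
The required torque is τ = Iα = (8.904)(25.51) = 227.1 N·m.
A tangential force at the rim gives τ = FR, so F = τ/R = 227.1/0.728 = 312.0 N.

F ≈ 312 N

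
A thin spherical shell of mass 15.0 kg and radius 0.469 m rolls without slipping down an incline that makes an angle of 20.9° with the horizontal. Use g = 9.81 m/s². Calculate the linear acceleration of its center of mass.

Translation along the incline: Mg sinθ − f = Ma.
Rotation about the center: fR = Iα with I = (2/3)MR². No-slip gives a = αR, so f = (I/R²)a = (2/3)M a.
Substituting: Mg sinθ = (1 + 0.6667)Ma, so a = g sinθ/(1 + 0.6667) = (9.81) sin 20.9° / 1.667 = 2.100 m/s².

a ≈ 2.10 m/s²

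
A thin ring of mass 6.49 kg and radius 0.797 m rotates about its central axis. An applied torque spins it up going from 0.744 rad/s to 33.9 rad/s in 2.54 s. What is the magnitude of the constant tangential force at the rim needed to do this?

I = MR² = (6.49)(0.797)² = 4.123 kg·m².
α = Δω/Δt = (33.9 − 0.744)/2.54 = 13.05 rad/s².
The required torque is τ = Iα = (4.123)(13.05) = 53.81 N·m.
A tangential force at the rim gives τ = FR, so F = τ/R = 53.81/0.797 = 67.52 N.

F ≈ 67.5 N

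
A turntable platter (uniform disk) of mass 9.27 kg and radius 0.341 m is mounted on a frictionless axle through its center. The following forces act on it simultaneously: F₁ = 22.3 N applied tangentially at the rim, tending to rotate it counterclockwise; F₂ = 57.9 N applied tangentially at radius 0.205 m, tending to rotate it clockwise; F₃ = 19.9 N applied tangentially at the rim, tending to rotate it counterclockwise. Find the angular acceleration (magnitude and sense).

I = ½MR² = (1/2)(9.27)(0.341)² = 0.5390 kg·m².
Taking counterclockwise as positive: τ₁ = +(22.3)(0.341) = +7.604 N·m; τ₂ = −(57.9)(0.205) = −11.87 N·m; τ₃ = +(19.9)(0.341) = +6.786 N·m.
Net torque τ = 2.521 N·m.
α = τ/I = 2.521/0.5390 = 4.677 rad/s².

α ≈ 4.68 rad/s², counterclockwise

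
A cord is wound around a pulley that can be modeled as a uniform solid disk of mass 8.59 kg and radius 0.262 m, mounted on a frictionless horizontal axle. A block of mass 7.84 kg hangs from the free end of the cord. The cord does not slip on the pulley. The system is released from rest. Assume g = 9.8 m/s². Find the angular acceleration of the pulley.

I = ½MR² = (1/2)(8.59)(0.262)² = 0.2948 kg·m².
Block: mg − T = ma. Pulley: TR = Iα. No-slip: a = αR, so T = (I/R²)a = 4.295·a.
Then mg = (m + 4.295)a, so a = (7.84)(9.8)/(7.84 + 4.295) = 6.331 m/s².
α = a/R = 6.331/0.262 = 24.17 rad/s².

α ≈ 24.2 rad/s²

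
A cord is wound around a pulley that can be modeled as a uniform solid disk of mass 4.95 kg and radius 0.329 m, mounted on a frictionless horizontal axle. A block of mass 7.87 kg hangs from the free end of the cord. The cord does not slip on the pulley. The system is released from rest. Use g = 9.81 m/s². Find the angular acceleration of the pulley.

I = ½MR² = (1/2)(4.95)(0.329)² = 0.2679 kg·m².
Block: mg − T = ma. Pulley: TR = Iα. No-slip: a = αR, so T = (I/R²)a = 2.475·a.
Then mg = (m + 2.475)a, so a = (7.87)(9.81)/(7.87 + 2.475) = 7.463 m/s².
α = a/R = 7.463/0.329 = 22.68 rad/s².

α ≈ 22.7 rad/s²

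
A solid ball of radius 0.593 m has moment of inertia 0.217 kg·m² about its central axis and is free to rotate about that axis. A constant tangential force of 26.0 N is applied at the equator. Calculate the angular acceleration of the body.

α ≈ 71.1 rad/s²

τ = F R = (26.0)(0.593) = 15.42 N·m.
Newton's second law for rotation, τ = Iα, gives α = τ/I = 15.42/0.2170 = 71.05 rad/s².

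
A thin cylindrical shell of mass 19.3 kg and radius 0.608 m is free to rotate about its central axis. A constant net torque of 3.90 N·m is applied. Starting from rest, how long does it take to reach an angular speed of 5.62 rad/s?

I = MR² = (19.3)(0.608)² = 7.135 kg·m².
α = τ/I = 3.90/7.135 = 0.5466 rad/s².
ω = αt ⇒ t = ω/α = 5.62/0.5466 = 10.28 s.

t ≈ 10.3 s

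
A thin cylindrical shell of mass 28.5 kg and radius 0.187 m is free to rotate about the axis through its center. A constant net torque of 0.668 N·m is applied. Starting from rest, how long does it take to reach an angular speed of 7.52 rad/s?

I = MR² = (28.5)(0.187)² = 0.9966 kg·m².
α = τ/I = 0.668/0.9966 = 0.6703 rad/s².
ω = αt ⇒ t = ω/α = 7.52/0.6703 = 11.22 s.

t ≈ 11.2 s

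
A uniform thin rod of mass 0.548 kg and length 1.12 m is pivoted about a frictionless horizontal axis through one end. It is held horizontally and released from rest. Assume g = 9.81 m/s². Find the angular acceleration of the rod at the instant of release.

α ≈ 13.1 rad/s²

About the pivot, I = (1/3)ML² = (1/3)(0.548)(1.12)² = 0.2291 kg·m².
The weight acts at the center, a distance L/2 = 0.5600 m from the pivot; τ = Mg(L/2) = 3.010 N·m.
α = τ/I = 3.010/0.2291 = 13.14 rad/s².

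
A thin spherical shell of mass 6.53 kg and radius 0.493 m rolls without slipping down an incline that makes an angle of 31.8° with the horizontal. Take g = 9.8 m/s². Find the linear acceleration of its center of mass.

Translation along the incline: Mg sinθ − f = Ma.
Rotation about the center: fR = Iα with I = (2/3)MR². No-slip gives a = αR, so f = (I/R²)a = (2/3)M a.
Substituting: Mg sinθ = (1 + 0.6667)Ma, so a = g sinθ/(1 + 0.6667) = (9.8) sin 31.8° / 1.667 = 3.099 m/s².

a ≈ 3.10 m/s²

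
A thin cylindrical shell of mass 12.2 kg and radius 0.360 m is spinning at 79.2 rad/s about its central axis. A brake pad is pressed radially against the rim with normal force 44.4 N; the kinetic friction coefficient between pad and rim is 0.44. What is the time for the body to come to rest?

I = MR² = (12.2)(0.360)² = 1.581 kg·m².
Friction force f = μN = (0.44)(44.4) = 19.54 N at the rim; torque magnitude τ = fR = 7.033 N·m, opposing ω.
|α| = τ/I = 7.033/1.581 = 4.448 rad/s² (deceleration).
0 = ω₀ − |α|t ⇒ t = ω₀/|α| = 79.2/4.448 = 17.81 s.

t ≈ 17.8 s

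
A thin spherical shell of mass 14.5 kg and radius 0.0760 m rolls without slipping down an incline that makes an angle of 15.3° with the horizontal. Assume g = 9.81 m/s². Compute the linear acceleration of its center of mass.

Translation along the incline: Mg sinθ − f = Ma.
Rotation about the center: fR = Iα with I = (2/3)MR². No-slip gives a = αR, so f = (I/R²)a = (2/3)M a.
Substituting: Mg sinθ = (1 + 0.6667)Ma, so a = g sinθ/(1 + 0.6667) = (9.81) sin 15.3° / 1.667 = 1.553 m/s².

a ≈ 1.55 m/s²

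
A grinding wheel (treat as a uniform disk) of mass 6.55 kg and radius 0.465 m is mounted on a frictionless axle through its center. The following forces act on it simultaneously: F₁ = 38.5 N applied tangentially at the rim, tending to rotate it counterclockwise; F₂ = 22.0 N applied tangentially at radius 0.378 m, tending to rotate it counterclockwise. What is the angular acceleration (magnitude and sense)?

α ≈ 37.0 rad/s², counterclockwise

I = ½MR² = (1/2)(6.55)(0.465)² = 0.7081 kg·m².
Taking counterclockwise as positive: τ₁ = +(38.5)(0.465) = +17.90 N·m; τ₂ = +(22.0)(0.378) = +8.316 N·m.
Net torque τ = 26.22 N·m.
α = τ/I = 26.22/0.7081 = 37.02 rad/s².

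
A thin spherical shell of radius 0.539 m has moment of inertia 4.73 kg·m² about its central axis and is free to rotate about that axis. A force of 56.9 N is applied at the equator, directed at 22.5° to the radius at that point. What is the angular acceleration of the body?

Only the tangential component produces torque: τ = F R sinθ = (56.9)(0.539) sin 22.5° = 11.74 N·m.
From τ = Iα: α = 11.74/4.730 = 2.481 rad/s².

α ≈ 2.48 rad/s²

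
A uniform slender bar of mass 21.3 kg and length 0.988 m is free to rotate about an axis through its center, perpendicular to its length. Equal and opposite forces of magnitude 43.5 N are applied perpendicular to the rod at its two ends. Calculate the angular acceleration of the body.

I = (1/12)ML² = (1/12)(21.3)(0.988)² = 1.733 kg·m².
The couple gives τ = F·(L/2) + F·(L/2) = F L = (43.5)(0.988) = 42.98 N·m.
From τ = Iα: α = 42.98/1.733 = 24.80 rad/s².

α ≈ 24.8 rad/s²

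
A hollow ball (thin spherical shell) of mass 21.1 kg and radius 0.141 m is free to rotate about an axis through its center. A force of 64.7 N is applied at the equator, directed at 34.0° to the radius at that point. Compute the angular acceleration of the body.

I = (2/3)MR² = (2/3)(21.1)(0.141)² = 0.2797 kg·m².
Only the tangential component produces torque: τ = F R sinθ = (64.7)(0.141) sin 34.0° = 5.101 N·m.
Newton's second law for rotation, τ = Iα, gives α = τ/I = 5.101/0.2797 = 18.24 rad/s².

α ≈ 18.2 rad/s²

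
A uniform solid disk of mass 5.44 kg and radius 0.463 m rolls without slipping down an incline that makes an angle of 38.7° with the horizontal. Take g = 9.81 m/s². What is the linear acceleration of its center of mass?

a ≈ 4.09 m/s²

Translation along the incline: Mg sinθ − f = Ma.
Rotation about the center: fR = Iα with I = ½MR². No-slip gives a = αR, so f = (I/R²)a = (1/2)M a.
Substituting: Mg sinθ = (1 + 0.5000)Ma, so a = g sinθ/(1 + 0.5000) = (9.81) sin 38.7° / 1.500 = 4.089 m/s².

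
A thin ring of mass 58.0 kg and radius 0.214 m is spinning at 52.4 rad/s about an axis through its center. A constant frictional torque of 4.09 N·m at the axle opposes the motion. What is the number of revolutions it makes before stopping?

≈ 142 revolutions

I = MR² = (58.0)(0.214)² = 2.656 kg·m².
The net torque has magnitude 4.09 N·m, opposing ω.
|α| = τ/I = 4.090/2.656 = 1.540 rad/s² (deceleration).
ω² = ω₀² − 2|α|θ with ω = 0 ⇒ θ = ω₀²/(2|α|) = 891.6 rad = 141.9 rev.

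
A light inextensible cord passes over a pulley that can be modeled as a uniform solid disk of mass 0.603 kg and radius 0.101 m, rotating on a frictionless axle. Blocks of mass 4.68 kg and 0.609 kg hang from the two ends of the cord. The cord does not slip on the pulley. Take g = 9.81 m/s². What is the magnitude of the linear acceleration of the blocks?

a ≈ 7.14 m/s²

I = ½MR² = (1/2)(0.603)(0.101)² = 0.003076 kg·m².
Heavier block: m₁g − T₁ = m₁a. Lighter block: T₂ − m₂g = m₂a.
Pulley: (T₁ − T₂)R = Iα = I(a/R), so T₁ − T₂ = (I/R²)a = (1/2)M_p a = 0.3015·a.
Adding the three: (m₁ − m₂)g = (m₁ + m₂ + 0.3015)a, so a = (4.68 − 0.609)(9.81)/(4.68 + 0.609 + 0.3015) = 7.144 m/s².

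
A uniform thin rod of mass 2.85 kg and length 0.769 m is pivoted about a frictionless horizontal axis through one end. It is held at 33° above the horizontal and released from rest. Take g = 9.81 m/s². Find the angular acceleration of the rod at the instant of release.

α ≈ 16.0 rad/s²

About the pivot, I = (1/3)ML² = (1/3)(2.85)(0.769)² = 0.5618 kg·m².
The weight acts at the center, a distance L/2 = 0.3845 m from the pivot; τ = Mg(L/2) cos 33° = 9.016 N·m.
α = τ/I = 9.016/0.5618 = 16.05 rad/s².
(Equivalently α = (3g/(2L)) cos 33° = 16.05 rad/s².)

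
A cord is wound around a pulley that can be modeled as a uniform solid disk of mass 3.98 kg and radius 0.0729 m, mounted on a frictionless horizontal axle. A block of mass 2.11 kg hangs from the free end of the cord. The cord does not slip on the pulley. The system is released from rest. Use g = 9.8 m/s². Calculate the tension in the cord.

I = ½MR² = (1/2)(3.98)(0.0729)² = 0.01058 kg·m².
Block: mg − T = ma. Pulley: TR = Iα. No-slip: a = αR, so T = (I/R²)a = 1.990·a.
Then mg = (m + 1.990)a, so a = (2.11)(9.8)/(2.11 + 1.990) = 5.043 m/s².
T = 1.990·a = 10.04 N.

T ≈ 10.0 N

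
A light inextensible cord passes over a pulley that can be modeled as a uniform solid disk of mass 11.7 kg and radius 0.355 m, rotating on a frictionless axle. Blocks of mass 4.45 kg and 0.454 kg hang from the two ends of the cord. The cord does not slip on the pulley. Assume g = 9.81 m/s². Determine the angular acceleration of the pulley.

I = ½MR² = (1/2)(11.7)(0.355)² = 0.7372 kg·m².
Heavier block: m₁g − T₁ = m₁a. Lighter block: T₂ − m₂g = m₂a.
Pulley: (T₁ − T₂)R = Iα = I(a/R), so T₁ − T₂ = (I/R²)a = (1/2)M_p a = 5.850·a.
Adding the three: (m₁ − m₂)g = (m₁ + m₂ + 5.850)a, so a = (4.45 − 0.454)(9.81)/(4.45 + 0.454 + 5.850) = 3.645 m/s².
α = a/R = 3.645/0.355 = 10.27 rad/s².

α ≈ 10.3 rad/s²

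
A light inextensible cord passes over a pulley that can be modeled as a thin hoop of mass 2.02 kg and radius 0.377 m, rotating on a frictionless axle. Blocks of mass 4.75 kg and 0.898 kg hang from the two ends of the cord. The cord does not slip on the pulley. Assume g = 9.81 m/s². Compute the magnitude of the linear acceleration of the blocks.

a ≈ 4.93 m/s²

I = MR² = (2.02)(0.377)² = 0.2871 kg·m².
Heavier block: m₁g − T₁ = m₁a. Lighter block: T₂ − m₂g = m₂a.
Pulley: (T₁ − T₂)R = Iα = I(a/R), so T₁ − T₂ = (I/R²)a = 1·M_p a = 2.020·a.
Adding the three: (m₁ − m₂)g = (m₁ + m₂ + 2.020)a, so a = (4.75 − 0.898)(9.81)/(4.75 + 0.898 + 2.020) = 4.928 m/s².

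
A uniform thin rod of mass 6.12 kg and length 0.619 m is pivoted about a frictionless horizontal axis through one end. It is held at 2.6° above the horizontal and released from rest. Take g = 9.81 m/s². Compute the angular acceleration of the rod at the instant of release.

About the pivot, I = (1/3)ML² = (1/3)(6.12)(0.619)² = 0.7816 kg·m².
The weight acts at the center, a distance L/2 = 0.3095 m from the pivot; τ = Mg(L/2) cos 2.6° = 18.56 N·m.
α = τ/I = 18.56/0.7816 = 23.75 rad/s².

α ≈ 23.7 rad/s²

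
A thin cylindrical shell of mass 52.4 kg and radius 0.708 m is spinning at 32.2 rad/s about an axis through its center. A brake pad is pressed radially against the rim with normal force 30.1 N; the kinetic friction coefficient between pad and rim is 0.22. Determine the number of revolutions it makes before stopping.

I = MR² = (52.4)(0.708)² = 26.27 kg·m².
Friction force f = μN = (0.22)(30.1) = 6.622 N at the rim; torque magnitude τ = fR = 4.688 N·m, opposing ω.
|α| = τ/I = 4.688/26.27 = 0.1785 rad/s² (deceleration).
ω² = ω₀² − 2|α|θ with ω = 0 ⇒ θ = ω₀²/(2|α|) = 2904 rad = 462.3 rev.

≈ 462 revolutions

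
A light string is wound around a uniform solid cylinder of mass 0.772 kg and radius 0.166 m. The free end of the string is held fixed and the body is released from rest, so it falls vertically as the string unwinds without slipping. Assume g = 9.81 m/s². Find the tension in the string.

Translation: Mg − T = Ma. Rotation about the center: TR = Iα with I = ½MR².
With a = αR: T = (I/R²)a = (1/2)M a, so Mg = (1 + 0.5000)Ma.
a = g/(1 + 0.5000) = 9.81/1.500 = 6.540 m/s².
T = 0.5000·M·a = (0.5000)(0.772)(6.540) = 2.524 N.

T ≈ 2.52 N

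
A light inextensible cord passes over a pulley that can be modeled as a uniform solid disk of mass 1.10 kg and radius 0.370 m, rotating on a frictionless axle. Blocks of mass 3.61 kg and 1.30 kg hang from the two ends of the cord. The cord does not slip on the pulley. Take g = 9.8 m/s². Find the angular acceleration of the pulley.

α ≈ 11.2 rad/s²

I = ½MR² = (1/2)(1.10)(0.370)² = 0.07530 kg·m².
Heavier block: m₁g − T₁ = m₁a. Lighter block: T₂ − m₂g = m₂a.
Pulley: (T₁ − T₂)R = Iα = I(a/R), so T₁ − T₂ = (I/R²)a = (1/2)M_p a = 0.5500·a.
Adding the three: (m₁ − m₂)g = (m₁ + m₂ + 0.5500)a, so a = (3.61 − 1.30)(9.8)/(3.61 + 1.30 + 0.5500) = 4.146 m/s².
α = a/R = 4.146/0.370 = 11.21 rad/s².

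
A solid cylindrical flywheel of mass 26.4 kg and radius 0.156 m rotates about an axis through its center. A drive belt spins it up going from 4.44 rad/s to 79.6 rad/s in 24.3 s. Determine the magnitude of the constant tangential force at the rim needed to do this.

F ≈ 6.37 N

I = ½MR² = (1/2)(26.4)(0.156)² = 0.3212 kg·m².
α = Δω/Δt = (79.6 − 4.44)/24.3 = 3.093 rad/s².
The required torque is τ = Iα = (0.3212)(3.093) = 0.9936 N·m.
A tangential force at the rim gives τ = FR, so F = τ/R = 0.9936/0.156 = 6.369 N.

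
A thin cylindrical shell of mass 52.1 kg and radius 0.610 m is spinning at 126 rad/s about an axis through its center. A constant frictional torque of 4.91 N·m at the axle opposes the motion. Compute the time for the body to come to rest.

I = MR² = (52.1)(0.610)² = 19.39 kg·m².
The net torque has magnitude 4.91 N·m, opposing ω.
|α| = τ/I = 4.910/19.39 = 0.2533 rad/s² (deceleration).
0 = ω₀ − |α|t ⇒ t = ω₀/|α| = 126/0.2533 = 497.5 s.

t ≈ 497 s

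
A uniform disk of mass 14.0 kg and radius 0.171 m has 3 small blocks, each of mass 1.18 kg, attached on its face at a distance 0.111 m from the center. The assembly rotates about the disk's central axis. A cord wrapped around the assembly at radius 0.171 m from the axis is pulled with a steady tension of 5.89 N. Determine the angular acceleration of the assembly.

I_disk = ½MR² = ½(14.0)(0.171)² = 0.2047 kg·m².
I_blocks = 3·m·r² = 3(1.18)(0.111)² = 0.04362 kg·m².
Total I = 0.2483 kg·m².
τ = F r = (5.89)(0.171) = 1.007 N·m.
α = τ/I = 1.007/0.2483 = 4.056 rad/s².

α ≈ 4.06 rad/s²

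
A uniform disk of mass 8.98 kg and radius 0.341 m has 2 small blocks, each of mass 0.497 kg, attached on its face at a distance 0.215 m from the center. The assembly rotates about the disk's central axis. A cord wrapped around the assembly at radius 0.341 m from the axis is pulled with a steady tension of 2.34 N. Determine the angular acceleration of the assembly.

α ≈ 1.40 rad/s²

I_disk = ½MR² = ½(8.98)(0.341)² = 0.5221 kg·m².
I_blocks = 2·m·r² = 2(0.497)(0.215)² = 0.04595 kg·m².
Total I = 0.5680 kg·m².
τ = F r = (2.34)(0.341) = 0.7979 N·m.
α = τ/I = 0.7979/0.5680 = 1.405 rad/s².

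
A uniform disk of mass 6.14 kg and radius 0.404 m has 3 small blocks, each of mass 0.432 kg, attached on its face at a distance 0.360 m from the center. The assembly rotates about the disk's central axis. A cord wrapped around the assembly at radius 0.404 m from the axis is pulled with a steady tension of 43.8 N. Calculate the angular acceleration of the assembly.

α ≈ 26.4 rad/s²

I_disk = ½MR² = ½(6.14)(0.404)² = 0.5011 kg·m².
I_blocks = 3·m·r² = 3(0.432)(0.360)² = 0.1680 kg·m².
Total I = 0.6690 kg·m².
τ = F r = (43.8)(0.404) = 17.70 N·m.
α = τ/I = 17.70/0.6690 = 26.45 rad/s².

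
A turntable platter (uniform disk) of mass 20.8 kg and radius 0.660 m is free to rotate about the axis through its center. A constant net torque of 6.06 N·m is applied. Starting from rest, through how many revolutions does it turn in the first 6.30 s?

I = ½MR² = (1/2)(20.8)(0.660)² = 4.530 kg·m².
α = τ/I = 6.06/4.530 = 1.338 rad/s².
θ = ½αt² = ½(1.338)(6.30)² = 26.55 rad.
Revolutions = θ/(2π) = 4.225.

≈ 4.22 revolutions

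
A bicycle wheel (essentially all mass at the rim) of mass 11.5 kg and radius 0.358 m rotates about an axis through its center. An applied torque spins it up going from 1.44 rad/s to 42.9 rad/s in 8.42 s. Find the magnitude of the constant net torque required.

τ ≈ 7.26 N·m

I = MR² = (11.5)(0.358)² = 1.474 kg·m².
α = Δω/Δt = (42.9 − 1.44)/8.42 = 4.924 rad/s².
τ = Iα = (1.474)(4.924) = 7.257 N·m.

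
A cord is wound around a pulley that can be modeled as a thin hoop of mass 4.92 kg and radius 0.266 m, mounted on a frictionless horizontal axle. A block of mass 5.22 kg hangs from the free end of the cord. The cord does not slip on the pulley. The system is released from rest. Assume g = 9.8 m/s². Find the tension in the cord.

T ≈ 24.8 N

I = MR² = (4.92)(0.266)² = 0.3481 kg·m².
Block: mg − T = ma. Pulley: TR = Iα. No-slip: a = αR, so T = (I/R²)a = 4.920·a.
Then mg = (m + 4.920)a, so a = (5.22)(9.8)/(5.22 + 4.920) = 5.045 m/s².
T = 4.920·a = 24.82 N.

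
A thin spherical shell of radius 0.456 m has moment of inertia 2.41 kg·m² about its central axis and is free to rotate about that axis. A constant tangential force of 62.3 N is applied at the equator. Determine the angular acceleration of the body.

τ = F R = (62.3)(0.456) = 28.41 N·m.
Newton's second law for rotation, τ = Iα, gives α = τ/I = 28.41/2.410 = 11.79 rad/s².

α ≈ 11.8 rad/s²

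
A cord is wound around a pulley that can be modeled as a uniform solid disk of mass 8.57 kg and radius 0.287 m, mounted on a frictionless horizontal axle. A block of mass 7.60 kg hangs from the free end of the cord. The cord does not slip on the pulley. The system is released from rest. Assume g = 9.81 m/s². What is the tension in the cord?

I = ½MR² = (1/2)(8.57)(0.287)² = 0.3530 kg·m².
Block: mg − T = ma. Pulley: TR = Iα. No-slip: a = αR, so T = (I/R²)a = 4.285·a.
Then mg = (m + 4.285)a, so a = (7.60)(9.81)/(7.60 + 4.285) = 6.273 m/s².
T = 4.285·a = 26.88 N.

T ≈ 26.9 N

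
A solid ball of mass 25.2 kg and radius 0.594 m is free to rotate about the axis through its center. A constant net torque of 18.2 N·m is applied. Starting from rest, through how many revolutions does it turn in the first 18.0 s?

I = (2/5)MR² = (2/5)(25.2)(0.594)² = 3.557 kg·m².
α = τ/I = 18.2/3.557 = 5.117 rad/s².
θ = ½αt² = ½(5.117)(18.0)² = 829.0 rad.
Revolutions = θ/(2π) = 131.9.

≈ 132 revolutions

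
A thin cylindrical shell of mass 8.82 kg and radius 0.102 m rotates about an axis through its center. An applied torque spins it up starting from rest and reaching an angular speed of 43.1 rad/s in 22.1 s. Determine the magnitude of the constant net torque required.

τ ≈ 0.179 N·m

I = MR² = (8.82)(0.102)² = 0.09176 kg·m².
α = Δω/Δt = (43.1 − 0)/22.1 = 1.950 rad/s².
τ = Iα = (0.09176)(1.950) = 0.1790 N·m.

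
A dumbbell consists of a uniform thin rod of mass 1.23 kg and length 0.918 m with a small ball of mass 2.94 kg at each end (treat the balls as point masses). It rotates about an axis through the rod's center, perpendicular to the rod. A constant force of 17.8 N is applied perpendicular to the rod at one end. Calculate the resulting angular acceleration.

α ≈ 6.17 rad/s²

I_rod = (1/12)ML² = (1/12)(1.23)(0.918)² = 0.08638 kg·m².
I_balls = 2·m·(L/2)² = 2(2.94)(0.4590)² = 1.239 kg·m².
Total I = 1.325 kg·m².
τ = F·(L/2) = (17.8)(0.459) = 8.170 N·m.
α = τ/I = 8.170/1.325 = 6.165 rad/s².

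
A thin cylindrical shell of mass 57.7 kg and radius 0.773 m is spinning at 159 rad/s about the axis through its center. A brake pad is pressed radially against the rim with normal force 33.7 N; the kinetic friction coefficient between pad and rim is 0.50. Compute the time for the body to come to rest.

I = MR² = (57.7)(0.773)² = 34.48 kg·m².
Friction force f = μN = (0.50)(33.7) = 16.85 N at the rim; torque magnitude τ = fR = 13.03 N·m, opposing ω.
|α| = τ/I = 13.03/34.48 = 0.3778 rad/s² (deceleration).
0 = ω₀ − |α|t ⇒ t = ω₀/|α| = 159/0.3778 = 420.9 s.

t ≈ 421 s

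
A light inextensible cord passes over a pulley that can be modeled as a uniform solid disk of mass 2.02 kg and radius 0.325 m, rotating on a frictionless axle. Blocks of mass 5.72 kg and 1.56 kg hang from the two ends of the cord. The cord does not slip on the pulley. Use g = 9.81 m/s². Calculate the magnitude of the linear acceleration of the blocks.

I = ½MR² = (1/2)(2.02)(0.325)² = 0.1067 kg·m².
Heavier block: m₁g − T₁ = m₁a. Lighter block: T₂ − m₂g = m₂a.
Pulley: (T₁ − T₂)R = Iα = I(a/R), so T₁ − T₂ = (I/R²)a = (1/2)M_p a = 1.010·a.
Adding the three: (m₁ − m₂)g = (m₁ + m₂ + 1.010)a, so a = (5.72 − 1.56)(9.81)/(5.72 + 1.56 + 1.010) = 4.923 m/s².

a ≈ 4.92 m/s²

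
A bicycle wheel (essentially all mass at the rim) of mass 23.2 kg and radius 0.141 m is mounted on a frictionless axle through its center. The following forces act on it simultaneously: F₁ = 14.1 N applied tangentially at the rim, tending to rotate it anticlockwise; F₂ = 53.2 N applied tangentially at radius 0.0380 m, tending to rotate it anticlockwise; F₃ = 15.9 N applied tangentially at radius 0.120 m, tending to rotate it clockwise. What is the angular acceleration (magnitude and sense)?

α ≈ 4.56 rad/s², anticlockwise

I = MR² = (23.2)(0.141)² = 0.4612 kg·m².
Taking anticlockwise as positive: τ₁ = +(14.1)(0.141) = +1.988 N·m; τ₂ = +(53.2)(0.0380) = +2.022 N·m; τ₃ = −(15.9)(0.120) = −1.908 N·m.
Net torque τ = 2.102 N·m.
α = τ/I = 2.102/0.4612 = 4.557 rad/s².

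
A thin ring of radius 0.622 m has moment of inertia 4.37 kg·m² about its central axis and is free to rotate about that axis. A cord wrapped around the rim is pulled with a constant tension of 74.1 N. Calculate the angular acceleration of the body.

τ = F R = (74.1)(0.622) = 46.09 N·m.
Newton's second law for rotation, τ = Iα, gives α = τ/I = 46.09/4.370 = 10.55 rad/s².

α ≈ 10.5 rad/s²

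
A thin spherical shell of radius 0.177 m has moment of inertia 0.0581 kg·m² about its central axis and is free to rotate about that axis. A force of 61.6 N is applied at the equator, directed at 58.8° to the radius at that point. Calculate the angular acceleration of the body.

α ≈ 161 rad/s²

Only the tangential component produces torque: τ = F R sinθ = (61.6)(0.177) sin 58.8° = 9.326 N·m.
From τ = Iα: α = 9.326/0.05810 = 160.5 rad/s².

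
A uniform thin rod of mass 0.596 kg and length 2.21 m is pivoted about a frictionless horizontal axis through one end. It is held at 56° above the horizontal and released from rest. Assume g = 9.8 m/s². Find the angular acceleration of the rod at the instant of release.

α ≈ 3.72 rad/s²

About the pivot, I = (1/3)ML² = (1/3)(0.596)(2.21)² = 0.9703 kg·m².
The weight acts at the center, a distance L/2 = 1.105 m from the pivot; τ = Mg(L/2) cos 56° = 3.609 N·m.
α = τ/I = 3.609/0.9703 = 3.720 rad/s².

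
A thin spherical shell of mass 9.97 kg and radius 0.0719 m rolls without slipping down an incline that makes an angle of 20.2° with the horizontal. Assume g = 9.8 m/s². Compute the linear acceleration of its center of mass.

Translation along the incline: Mg sinθ − f = Ma.
Rotation about the center: fR = Iα with I = (2/3)MR². No-slip gives a = αR, so f = (I/R²)a = (2/3)M a.
Substituting: Mg sinθ = (1 + 0.6667)Ma, so a = g sinθ/(1 + 0.6667) = (9.8) sin 20.2° / 1.667 = 2.030 m/s².

a ≈ 2.03 m/s²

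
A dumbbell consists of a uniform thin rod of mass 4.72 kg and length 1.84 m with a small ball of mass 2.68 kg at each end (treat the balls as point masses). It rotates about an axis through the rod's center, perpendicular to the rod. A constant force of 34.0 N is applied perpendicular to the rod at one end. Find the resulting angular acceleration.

I_rod = (1/12)ML² = (1/12)(4.72)(1.84)² = 1.332 kg·m².
I_balls = 2·m·(L/2)² = 2(2.68)(0.9200)² = 4.537 kg·m².
Total I = 5.868 kg·m².
τ = F·(L/2) = (34.0)(0.920) = 31.28 N·m.
α = τ/I = 31.28/5.868 = 5.330 rad/s².

α ≈ 5.33 rad/s²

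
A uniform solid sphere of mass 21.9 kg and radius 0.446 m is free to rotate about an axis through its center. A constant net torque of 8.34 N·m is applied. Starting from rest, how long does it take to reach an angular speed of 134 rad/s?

I = (2/5)MR² = (2/5)(21.9)(0.446)² = 1.743 kg·m².
α = τ/I = 8.34/1.743 = 4.786 rad/s².
ω = αt ⇒ t = ω/α = 134/4.786 = 28.00 s.

t ≈ 28.0 s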